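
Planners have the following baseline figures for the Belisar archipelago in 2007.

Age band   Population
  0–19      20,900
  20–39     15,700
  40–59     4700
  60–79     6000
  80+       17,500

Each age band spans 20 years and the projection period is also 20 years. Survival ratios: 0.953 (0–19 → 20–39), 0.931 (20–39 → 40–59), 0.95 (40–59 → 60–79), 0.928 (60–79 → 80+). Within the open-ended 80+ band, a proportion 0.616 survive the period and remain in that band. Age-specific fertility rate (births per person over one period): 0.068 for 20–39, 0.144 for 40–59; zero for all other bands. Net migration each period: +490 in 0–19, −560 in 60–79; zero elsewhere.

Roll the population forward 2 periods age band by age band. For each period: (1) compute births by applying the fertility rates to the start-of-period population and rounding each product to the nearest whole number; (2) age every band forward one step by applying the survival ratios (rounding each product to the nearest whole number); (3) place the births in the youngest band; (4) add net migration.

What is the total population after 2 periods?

Period 1:
Births: 15700 × 0.068 = 1068 ; 4700 × 0.144 = 677 → total 1745
20–39: 20900 × 0.953 = 19918
40–59: 15700 × 0.931 = 14617
60–79: 4700 × 0.95 = 4465
80+: 6000 × 0.928 + 17500 × 0.616 = 5568 + 10780 = 16348
Net migration: 0–19 + 490 → 2235; 60–79 − 560 → 3905
End of period: [2235, 19918, 14617, 3905, 16348]
Period 2:
Births: 19918 × 0.068 = 1354 ; 14617 × 0.144 = 2105 → total 3459
20–39: 2235 × 0.953 = 2130
40–59: 19918 × 0.931 = 18544
60–79: 14617 × 0.95 = 13886
80+: 3905 × 0.928 + 16348 × 0.616 = 3624 + 10070 = 13694
Net migration: 0–19 + 490 → 3949; 60–79 − 560 → 13326
End of period: [3949, 2130, 18544, 13326, 13694]
Total after period 2: 3949 + 2130 + 18544 + 13326 + 13694 = 51643

51643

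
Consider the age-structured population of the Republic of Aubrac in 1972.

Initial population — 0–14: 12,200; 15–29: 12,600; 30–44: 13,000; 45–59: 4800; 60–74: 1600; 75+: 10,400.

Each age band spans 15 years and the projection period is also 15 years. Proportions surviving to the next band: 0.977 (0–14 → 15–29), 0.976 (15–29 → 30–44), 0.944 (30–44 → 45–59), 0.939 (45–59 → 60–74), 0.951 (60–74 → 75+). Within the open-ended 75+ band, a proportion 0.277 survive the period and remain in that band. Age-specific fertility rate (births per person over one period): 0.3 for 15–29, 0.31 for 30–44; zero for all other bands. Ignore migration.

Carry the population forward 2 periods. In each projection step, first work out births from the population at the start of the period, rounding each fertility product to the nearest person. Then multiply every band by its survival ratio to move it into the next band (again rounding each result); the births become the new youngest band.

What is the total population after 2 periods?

Let group 1 be 0–14 through group 6 = 75+.
[period 1]
Births: 12600 × 0.3 = 3780 ; 13000 × 0.31 = 4030 → 7810
Group 2: 12200 × 0.977 = 11919
Group 3: 12600 × 0.976 = 12298
Group 4: 13000 × 0.944 = 12272
Group 5: 4800 × 0.939 = 4507
Group 6: 1600 × 0.951 + 10400 × 0.277 = 1522 + 2881 = 4403
End of period: [7810, 11919, 12298, 12272, 4507, 4403]
[period 2]
Births: 11919 × 0.3 = 3576 ; 12298 × 0.31 = 3812 → 7388
Group 2: 7810 × 0.977 = 7630
Group 3: 11919 × 0.976 = 11633
Group 4: 12298 × 0.944 = 11609
Group 5: 12272 × 0.939 = 11523
Group 6: 4507 × 0.951 + 4403 × 0.277 = 4286 + 1220 = 5506
End of period: [7388, 7630, 11633, 11609, 11523, 5506]
Total after period 2: 7388 + 7630 + 11633 + 11609 + 11523 + 5506 = 55289

55289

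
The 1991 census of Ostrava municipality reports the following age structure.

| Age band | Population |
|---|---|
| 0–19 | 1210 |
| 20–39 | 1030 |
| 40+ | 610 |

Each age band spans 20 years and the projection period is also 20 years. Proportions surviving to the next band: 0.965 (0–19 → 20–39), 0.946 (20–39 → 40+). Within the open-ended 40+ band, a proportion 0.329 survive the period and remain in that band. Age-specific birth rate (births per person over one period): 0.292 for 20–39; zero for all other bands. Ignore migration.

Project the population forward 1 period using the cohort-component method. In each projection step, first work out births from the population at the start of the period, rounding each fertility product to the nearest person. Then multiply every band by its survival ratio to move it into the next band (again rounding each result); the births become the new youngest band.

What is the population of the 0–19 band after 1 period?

301

Period 1:
Births: 1030 × 0.292 = 301
20–39: 1210 × 0.965 = 1168
40+: 1030 × 0.946 + 610 × 0.329 = 974 + 201 = 1175
Population now: 0–19=301, 20–39=1168, 40+=1175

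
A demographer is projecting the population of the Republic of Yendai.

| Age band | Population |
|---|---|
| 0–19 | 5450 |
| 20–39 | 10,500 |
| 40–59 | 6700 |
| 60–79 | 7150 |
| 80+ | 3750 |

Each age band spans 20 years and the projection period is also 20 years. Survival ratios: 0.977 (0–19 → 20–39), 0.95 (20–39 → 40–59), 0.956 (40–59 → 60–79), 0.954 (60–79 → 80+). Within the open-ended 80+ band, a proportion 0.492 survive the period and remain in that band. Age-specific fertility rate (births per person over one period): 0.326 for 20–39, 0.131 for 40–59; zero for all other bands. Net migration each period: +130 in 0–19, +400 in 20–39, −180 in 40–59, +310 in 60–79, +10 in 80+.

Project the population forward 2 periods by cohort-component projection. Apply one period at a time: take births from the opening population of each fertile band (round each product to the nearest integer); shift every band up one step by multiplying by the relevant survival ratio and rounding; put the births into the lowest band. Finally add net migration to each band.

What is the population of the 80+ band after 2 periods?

10685

[period 1]
Births: 10500 × 0.326 = 3423 ; 6700 × 0.131 = 878 — total 4301
20–39: 5450 × 0.977 = 5325
40–59: 10500 × 0.95 = 9975
60–79: 6700 × 0.956 = 6405
80+: 7150 × 0.954 + 3750 × 0.492 = 6821 + 1845 = 8666
Net migration: 0–19 + 130 → 4431; 20–39 + 400 → 5725; 40–59 − 180 → 9795; 60–79 + 310 → 6715; 80+ + 10 → 8676
End of period: [4431, 5725, 9795, 6715, 8676]
[period 2]
Births: 5725 × 0.326 = 1866 ; 9795 × 0.131 = 1283 — total 3149
20–39: 4431 × 0.977 = 4329
40–59: 5725 × 0.95 = 5439
60–79: 9795 × 0.956 = 9364
80+: 6715 × 0.954 + 8676 × 0.492 = 6406 + 4269 = 10675
Net migration: 0–19 + 130 → 3279; 20–39 + 400 → 4729; 40–59 − 180 → 5259; 60–79 + 310 → 9674; 80+ + 10 → 10685
End of period: [3279, 4729, 5259, 9674, 10685]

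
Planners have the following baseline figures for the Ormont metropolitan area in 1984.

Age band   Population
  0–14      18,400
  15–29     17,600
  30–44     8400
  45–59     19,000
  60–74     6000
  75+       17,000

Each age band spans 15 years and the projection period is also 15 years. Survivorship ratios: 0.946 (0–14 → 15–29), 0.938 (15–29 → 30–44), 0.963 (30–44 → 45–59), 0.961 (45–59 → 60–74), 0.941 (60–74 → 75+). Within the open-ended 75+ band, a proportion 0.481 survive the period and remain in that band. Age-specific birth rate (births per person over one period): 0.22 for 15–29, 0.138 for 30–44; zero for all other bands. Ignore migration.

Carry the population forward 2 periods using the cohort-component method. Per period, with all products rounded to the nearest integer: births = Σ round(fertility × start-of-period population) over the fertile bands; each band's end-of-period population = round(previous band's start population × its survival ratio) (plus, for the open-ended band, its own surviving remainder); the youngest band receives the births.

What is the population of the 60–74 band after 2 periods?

— Period 1 —
Births: 17600 × 0.22 = 3872, 8400 × 0.138 = 1159 — total 5031
15–29: 18400 × 0.946 = 17406
30–44: 17600 × 0.938 = 16509
45–59: 8400 × 0.963 = 8089
60–74: 19000 × 0.961 = 18259
75+: 6000 × 0.941 + 17000 × 0.481 = 5646 + 8177 = 13823
Giving 5031 / 17406 / 16509 / 8089 / 18259 / 13823.
— Period 2 —
Births: 17406 × 0.22 = 3829, 16509 × 0.138 = 2278 — total 6107
15–29: 5031 × 0.946 = 4759
30–44: 17406 × 0.938 = 16327
45–59: 16509 × 0.963 = 15898
60–74: 8089 × 0.961 = 7774
75+: 18259 × 0.941 + 13823 × 0.481 = 17182 + 6649 = 23831
Giving 6107 / 4759 / 16327 / 15898 / 7774 / 23831.

7774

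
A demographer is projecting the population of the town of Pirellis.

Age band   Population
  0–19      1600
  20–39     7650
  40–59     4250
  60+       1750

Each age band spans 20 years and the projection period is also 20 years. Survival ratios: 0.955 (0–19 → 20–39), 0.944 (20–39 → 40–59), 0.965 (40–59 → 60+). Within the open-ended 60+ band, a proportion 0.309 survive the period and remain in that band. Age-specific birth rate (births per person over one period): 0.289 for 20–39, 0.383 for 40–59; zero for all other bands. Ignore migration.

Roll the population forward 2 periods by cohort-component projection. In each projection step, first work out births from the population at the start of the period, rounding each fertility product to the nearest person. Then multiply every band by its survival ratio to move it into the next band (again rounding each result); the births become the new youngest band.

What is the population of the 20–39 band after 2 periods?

3666

[period 1]
Births: 7650 * 0.289 = 2211, 4250 * 0.383 = 1628 — total 3839
20–39: 1600 * 0.955 = 1528
40–59: 7650 * 0.944 = 7222
60+: 4250 * 0.965 + 1750 * 0.309 = 4101 + 541 = 4642
→ [3839, 1528, 7222, 4642]
[period 2]
Births: 1528 * 0.289 = 442, 7222 * 0.383 = 2766 — total 3208
20–39: 3839 * 0.955 = 3666
40–59: 1528 * 0.944 = 1442
60+: 7222 * 0.965 + 4642 * 0.309 = 6969 + 1434 = 8403
→ [3208, 3666, 1442, 8403]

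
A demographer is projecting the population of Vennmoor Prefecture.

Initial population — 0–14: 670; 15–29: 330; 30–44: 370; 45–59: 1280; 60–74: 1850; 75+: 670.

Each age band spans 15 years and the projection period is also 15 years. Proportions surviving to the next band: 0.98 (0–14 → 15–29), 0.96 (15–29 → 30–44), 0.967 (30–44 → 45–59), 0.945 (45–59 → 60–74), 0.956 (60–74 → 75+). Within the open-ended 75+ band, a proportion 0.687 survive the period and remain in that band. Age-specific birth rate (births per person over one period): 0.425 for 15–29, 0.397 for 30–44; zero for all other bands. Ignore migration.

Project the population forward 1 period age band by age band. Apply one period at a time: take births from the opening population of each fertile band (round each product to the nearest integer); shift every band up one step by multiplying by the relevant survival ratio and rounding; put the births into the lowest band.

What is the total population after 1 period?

Period 1:
Births: 330 × 0.425 = 140, 370 × 0.397 = 147 → 287
15–29: 670 × 0.98 = 657
30–44: 330 × 0.96 = 317
45–59: 370 × 0.967 = 358
60–74: 1280 × 0.945 = 1210
75+: 1850 × 0.956 + 670 × 0.687 = 1769 + 460 = 2229
End of period: [287, 657, 317, 358, 1210, 2229]
Total after period 1: 287 + 657 + 317 + 358 + 1210 + 2229 = 5058

5058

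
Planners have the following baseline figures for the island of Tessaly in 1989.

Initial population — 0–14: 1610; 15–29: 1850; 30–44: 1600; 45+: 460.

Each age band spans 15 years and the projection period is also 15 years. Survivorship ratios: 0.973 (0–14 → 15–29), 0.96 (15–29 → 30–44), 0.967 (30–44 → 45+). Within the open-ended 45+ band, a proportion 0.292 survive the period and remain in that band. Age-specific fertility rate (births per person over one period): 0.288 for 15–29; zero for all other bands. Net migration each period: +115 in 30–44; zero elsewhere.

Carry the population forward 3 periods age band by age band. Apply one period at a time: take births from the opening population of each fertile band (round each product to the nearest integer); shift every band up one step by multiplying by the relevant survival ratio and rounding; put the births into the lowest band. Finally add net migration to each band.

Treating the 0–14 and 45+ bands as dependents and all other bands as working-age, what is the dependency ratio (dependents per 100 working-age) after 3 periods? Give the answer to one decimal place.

Call the groups 1 to 4, youngest first.
— Period 1 —
Births: 1850 * 0.288 = 533
Group 2: 1610 * 0.973 = 1567
Group 3: 1850 * 0.96 = 1776
Group 4: 1600 * 0.967 + 460 * 0.292 = 1547 + 134 = 1681
Net migration: Group 3 + 115 → 1891
→ [533, 1567, 1891, 1681]
— Period 2 —
Births: 1567 * 0.288 = 451
Group 2: 533 * 0.973 = 519
Group 3: 1567 * 0.96 = 1504
Group 4: 1891 * 0.967 + 1681 * 0.292 = 1829 + 491 = 2320
Net migration: Group 3 + 115 → 1619
→ [451, 519, 1619, 2320]
— Period 3 —
Births: 519 * 0.288 = 149
Group 2: 451 * 0.973 = 439
Group 3: 519 * 0.96 = 498
Group 4: 1619 * 0.967 + 2320 * 0.292 = 1566 + 677 = 2243
Net migration: Group 3 + 115 → 613
→ [149, 439, 613, 2243]
Dependents (band 0–14 + band 45+) = 149 + 2243 = 2392; working-age = 1052; ratio = 2392/1052 × 100 = 227.4

227.4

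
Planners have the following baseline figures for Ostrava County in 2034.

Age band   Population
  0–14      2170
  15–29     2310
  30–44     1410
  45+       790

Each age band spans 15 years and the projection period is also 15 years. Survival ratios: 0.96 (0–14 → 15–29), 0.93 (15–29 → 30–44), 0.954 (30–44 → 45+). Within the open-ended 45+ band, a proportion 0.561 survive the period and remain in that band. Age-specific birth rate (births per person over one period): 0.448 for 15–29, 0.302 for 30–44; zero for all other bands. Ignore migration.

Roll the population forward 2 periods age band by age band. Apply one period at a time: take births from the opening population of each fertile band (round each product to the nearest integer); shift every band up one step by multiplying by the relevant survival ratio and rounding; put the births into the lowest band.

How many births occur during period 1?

(Bands numbered youngest = 1 to oldest = 4.)
[period 1]
Births: 2310 × 0.448 = 1035, 1410 × 0.302 = 426 → 1461
Band 2: 2170 × 0.96 = 2083
Band 3: 2310 × 0.93 = 2148
Band 4: 1410 × 0.954 + 790 × 0.561 = 1345 + 443 = 1788
Giving 1461 / 2083 / 2148 / 1788.

1461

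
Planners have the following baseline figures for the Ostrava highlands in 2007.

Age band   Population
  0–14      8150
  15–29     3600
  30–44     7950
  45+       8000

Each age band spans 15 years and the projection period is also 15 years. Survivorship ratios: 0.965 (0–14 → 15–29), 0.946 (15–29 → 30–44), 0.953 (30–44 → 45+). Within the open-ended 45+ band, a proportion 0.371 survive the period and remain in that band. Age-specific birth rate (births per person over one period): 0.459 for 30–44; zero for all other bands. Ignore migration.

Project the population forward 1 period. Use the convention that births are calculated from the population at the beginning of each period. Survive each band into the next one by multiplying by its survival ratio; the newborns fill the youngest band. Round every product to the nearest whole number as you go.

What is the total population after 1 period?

[period 1]
Births: 7950 × 0.459 = 3649
15–29: 8150 × 0.965 = 7865
30–44: 3600 × 0.946 = 3406
45+: 7950 × 0.953 + 8000 × 0.371 = 7576 + 2968 = 10544
End of period: [3649, 7865, 3406, 10544]
Total after period 1: 3649 + 7865 + 3406 + 10544 = 25464

25464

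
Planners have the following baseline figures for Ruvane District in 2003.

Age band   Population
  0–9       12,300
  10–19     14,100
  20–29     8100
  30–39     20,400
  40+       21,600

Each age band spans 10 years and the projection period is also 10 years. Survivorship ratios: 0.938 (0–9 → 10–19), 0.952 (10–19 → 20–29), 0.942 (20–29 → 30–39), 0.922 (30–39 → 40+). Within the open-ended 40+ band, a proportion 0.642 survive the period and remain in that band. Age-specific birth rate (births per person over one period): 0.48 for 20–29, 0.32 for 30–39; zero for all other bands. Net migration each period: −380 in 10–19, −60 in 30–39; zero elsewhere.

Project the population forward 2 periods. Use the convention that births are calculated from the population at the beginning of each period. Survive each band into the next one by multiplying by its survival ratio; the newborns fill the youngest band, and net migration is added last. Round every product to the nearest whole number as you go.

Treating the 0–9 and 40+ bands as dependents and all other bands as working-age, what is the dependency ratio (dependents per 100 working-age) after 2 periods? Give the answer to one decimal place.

113.0

Let group 1 be 0–9 through group 5 = 40+.
Period 1:
Births: 8100 × 0.48 = 3888, 20400 × 0.32 = 6528 → total 10416
Group 2: 12300 × 0.938 = 11537
Group 3: 14100 × 0.952 = 13423
Group 4: 8100 × 0.942 = 7630
Group 5: 20400 × 0.922 + 21600 × 0.642 = 18809 + 13867 = 32676
Net migration: Group 2 − 380 → 11157; Group 4 − 60 → 7570
End of period: [10416, 11157, 13423, 7570, 32676]
Period 2:
Births: 13423 × 0.48 = 6443, 7570 × 0.32 = 2422 → total 8865
Group 2: 10416 × 0.938 = 9770
Group 3: 11157 × 0.952 = 10621
Group 4: 13423 × 0.942 = 12644
Group 5: 7570 × 0.922 + 32676 × 0.642 = 6980 + 20978 = 27958
Net migration: Group 2 − 380 → 9390; Group 4 − 60 → 12584
End of period: [8865, 9390, 10621, 12584, 27958]
Dependents (band 0–9 + band 40+) = 8865 + 27958 = 36823; working-age = 32595; ratio = 36823/32595 × 100 = 113.0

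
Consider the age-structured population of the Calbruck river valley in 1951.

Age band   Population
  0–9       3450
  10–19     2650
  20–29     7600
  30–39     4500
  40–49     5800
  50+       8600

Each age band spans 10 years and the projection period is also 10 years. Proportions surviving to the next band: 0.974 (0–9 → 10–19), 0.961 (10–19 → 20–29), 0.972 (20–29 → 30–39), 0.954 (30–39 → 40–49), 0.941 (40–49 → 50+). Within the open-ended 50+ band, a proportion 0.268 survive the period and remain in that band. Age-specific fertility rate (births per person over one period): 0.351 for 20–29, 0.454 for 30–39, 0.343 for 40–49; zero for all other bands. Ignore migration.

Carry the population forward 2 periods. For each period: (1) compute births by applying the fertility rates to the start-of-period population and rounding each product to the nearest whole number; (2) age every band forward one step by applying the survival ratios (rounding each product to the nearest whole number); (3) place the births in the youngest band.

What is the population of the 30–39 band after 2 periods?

2476

— Period 1 —
Births: 7600 * 0.351 = 2668  |  4500 * 0.454 = 2043  |  5800 * 0.343 = 1989 — total 6700
10–19: 3450 * 0.974 = 3360
20–29: 2650 * 0.961 = 2547
30–39: 7600 * 0.972 = 7387
40–49: 4500 * 0.954 = 4293
50+: 5800 * 0.941 + 8600 * 0.268 = 5458 + 2305 = 7763
→ [6700, 3360, 2547, 7387, 4293, 7763]
— Period 2 —
Births: 2547 * 0.351 = 894  |  7387 * 0.454 = 3354  |  4293 * 0.343 = 1472 — total 5720
10–19: 6700 * 0.974 = 6526
20–29: 3360 * 0.961 = 3229
30–39: 2547 * 0.972 = 2476
40–49: 7387 * 0.954 = 7047
50+: 4293 * 0.941 + 7763 * 0.268 = 4040 + 2080 = 6120
→ [5720, 6526, 3229, 2476, 7047, 6120]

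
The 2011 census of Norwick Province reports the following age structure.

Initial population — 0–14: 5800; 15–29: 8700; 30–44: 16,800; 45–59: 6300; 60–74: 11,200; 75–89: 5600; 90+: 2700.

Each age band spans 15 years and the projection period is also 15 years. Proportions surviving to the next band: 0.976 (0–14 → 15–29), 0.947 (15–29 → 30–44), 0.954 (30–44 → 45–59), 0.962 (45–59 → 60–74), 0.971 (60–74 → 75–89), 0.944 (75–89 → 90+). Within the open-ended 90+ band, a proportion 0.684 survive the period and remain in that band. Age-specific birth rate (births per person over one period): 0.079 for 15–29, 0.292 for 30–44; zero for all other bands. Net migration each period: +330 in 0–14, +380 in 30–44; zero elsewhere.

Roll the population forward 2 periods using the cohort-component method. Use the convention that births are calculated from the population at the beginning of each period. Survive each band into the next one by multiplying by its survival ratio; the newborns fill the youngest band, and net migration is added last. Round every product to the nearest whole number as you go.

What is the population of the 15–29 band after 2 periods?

5781

Let band 1 be 0–14 through band 7 = 90+.
After projecting period 1:
Births: 8700 × 0.079 = 687, 16800 × 0.292 = 4906 — total 5593
Band 2: 5800 × 0.976 = 5661
Band 3: 8700 × 0.947 = 8239
Band 4: 16800 × 0.954 = 16027
Band 5: 6300 × 0.962 = 6061
Band 6: 11200 × 0.971 = 10875
Band 7: 5600 × 0.944 + 2700 × 0.684 = 5286 + 1847 = 7133
Net migration: Band 1 + 330 → 5923; Band 3 + 380 → 8619
Giving 5923 / 5661 / 8619 / 16027 / 6061 / 10875 / 7133.
After projecting period 2:
Births: 5661 × 0.079 = 447, 8619 × 0.292 = 2517 — total 2964
Band 2: 5923 × 0.976 = 5781
Band 3: 5661 × 0.947 = 5361
Band 4: 8619 × 0.954 = 8223
Band 5: 16027 × 0.962 = 15418
Band 6: 6061 × 0.971 = 5885
Band 7: 10875 × 0.944 + 7133 × 0.684 = 10266 + 4879 = 15145
Net migration: Band 1 + 330 → 3294; Band 3 + 380 → 5741
Giving 3294 / 5781 / 5741 / 8223 / 15418 / 5885 / 15145.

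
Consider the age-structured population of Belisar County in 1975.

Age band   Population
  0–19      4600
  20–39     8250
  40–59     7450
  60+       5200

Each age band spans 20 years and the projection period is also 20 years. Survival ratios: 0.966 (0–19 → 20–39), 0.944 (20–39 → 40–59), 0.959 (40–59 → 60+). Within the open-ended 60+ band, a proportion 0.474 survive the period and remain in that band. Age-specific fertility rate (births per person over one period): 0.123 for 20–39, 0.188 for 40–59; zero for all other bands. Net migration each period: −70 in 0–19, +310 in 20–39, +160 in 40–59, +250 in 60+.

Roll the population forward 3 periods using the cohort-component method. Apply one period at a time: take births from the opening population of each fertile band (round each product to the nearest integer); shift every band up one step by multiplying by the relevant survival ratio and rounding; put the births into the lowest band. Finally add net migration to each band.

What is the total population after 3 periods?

— Period 1 —
Births: 8250 * 0.123 = 1015 ; 7450 * 0.188 = 1401 → 2416
20–39: 4600 * 0.966 = 4444
40–59: 8250 * 0.944 = 7788
60+: 7450 * 0.959 + 5200 * 0.474 = 7145 + 2465 = 9610
Net migration: 0–19 − 70 → 2346; 20–39 + 310 → 4754; 40–59 + 160 → 7948; 60+ + 250 → 9860
→ [2346, 4754, 7948, 9860]
— Period 2 —
Births: 4754 * 0.123 = 585 ; 7948 * 0.188 = 1494 → 2079
20–39: 2346 * 0.966 = 2266
40–59: 4754 * 0.944 = 4488
60+: 7948 * 0.959 + 9860 * 0.474 = 7622 + 4674 = 12296
Net migration: 0–19 − 70 → 2009; 20–39 + 310 → 2576; 40–59 + 160 → 4648; 60+ + 250 → 12546
→ [2009, 2576, 4648, 12546]
— Period 3 —
Births: 2576 * 0.123 = 317 ; 4648 * 0.188 = 874 → 1191
20–39: 2009 * 0.966 = 1941
40–59: 2576 * 0.944 = 2432
60+: 4648 * 0.959 + 12546 * 0.474 = 4457 + 5947 = 10404
Net migration: 0–19 − 70 → 1121; 20–39 + 310 → 2251; 40–59 + 160 → 2592; 60+ + 250 → 10654
→ [1121, 2251, 2592, 10654]
Total after period 3: 1121 + 2251 + 2592 + 10654 = 16618

16618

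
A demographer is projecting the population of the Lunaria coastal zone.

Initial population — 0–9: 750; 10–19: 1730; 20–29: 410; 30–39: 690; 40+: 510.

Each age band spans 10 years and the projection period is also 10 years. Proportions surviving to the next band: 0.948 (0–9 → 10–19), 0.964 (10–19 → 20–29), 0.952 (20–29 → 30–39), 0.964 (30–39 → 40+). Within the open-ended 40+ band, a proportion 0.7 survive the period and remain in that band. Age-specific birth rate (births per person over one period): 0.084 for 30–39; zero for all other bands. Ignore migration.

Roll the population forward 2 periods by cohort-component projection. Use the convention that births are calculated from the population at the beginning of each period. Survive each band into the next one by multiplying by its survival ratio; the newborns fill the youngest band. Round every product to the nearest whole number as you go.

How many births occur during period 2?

33

Let group 1 be 0–9 through group 5 = 40+.
After projecting period 1:
Births: 690 × 0.084 = 58
Group 2: 750 × 0.948 = 711
Group 3: 1730 × 0.964 = 1668
Group 4: 410 × 0.952 = 390
Group 5: 690 × 0.964 + 510 × 0.7 = 665 + 357 = 1022
→ [58, 711, 1668, 390, 1022]
After projecting period 2:
Births: 390 × 0.084 = 33
Group 2: 58 × 0.948 = 55
Group 3: 711 × 0.964 = 685
Group 4: 1668 × 0.952 = 1588
Group 5: 390 × 0.964 + 1022 × 0.7 = 376 + 715 = 1091
→ [33, 55, 685, 1588, 1091]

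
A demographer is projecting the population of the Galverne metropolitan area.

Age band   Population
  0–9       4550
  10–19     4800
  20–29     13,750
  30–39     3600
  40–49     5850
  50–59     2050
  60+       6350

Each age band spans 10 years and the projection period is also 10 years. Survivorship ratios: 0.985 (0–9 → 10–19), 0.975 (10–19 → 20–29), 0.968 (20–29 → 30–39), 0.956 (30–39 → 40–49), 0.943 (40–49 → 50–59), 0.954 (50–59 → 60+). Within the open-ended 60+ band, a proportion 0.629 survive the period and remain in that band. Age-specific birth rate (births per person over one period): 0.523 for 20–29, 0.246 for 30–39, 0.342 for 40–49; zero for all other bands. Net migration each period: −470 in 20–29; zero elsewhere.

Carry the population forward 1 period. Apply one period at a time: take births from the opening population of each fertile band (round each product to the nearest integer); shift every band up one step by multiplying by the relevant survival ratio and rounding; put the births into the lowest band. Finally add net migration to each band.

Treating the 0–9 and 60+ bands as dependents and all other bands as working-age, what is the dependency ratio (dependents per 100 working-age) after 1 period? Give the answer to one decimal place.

(Bands numbered youngest = 1 to oldest = 7.)
After projecting period 1:
Births: 13750 * 0.523 = 7191 ; 3600 * 0.246 = 886 ; 5850 * 0.342 = 2001 → total 10078
Band 2: 4550 * 0.985 = 4482
Band 3: 4800 * 0.975 = 4680
Band 4: 13750 * 0.968 = 13310
Band 5: 3600 * 0.956 = 3442
Band 6: 5850 * 0.943 = 5517
Band 7: 2050 * 0.954 + 6350 * 0.629 = 1956 + 3994 = 5950
Net migration: Band 3 − 470 → 4210
Giving 10078 / 4482 / 4210 / 13310 / 3442 / 5517 / 5950.
Dependents (band 0–9 + band 60+) = 10078 + 5950 = 16028; working-age = 30961; ratio = 16028/30961 × 100 = 51.8

51.8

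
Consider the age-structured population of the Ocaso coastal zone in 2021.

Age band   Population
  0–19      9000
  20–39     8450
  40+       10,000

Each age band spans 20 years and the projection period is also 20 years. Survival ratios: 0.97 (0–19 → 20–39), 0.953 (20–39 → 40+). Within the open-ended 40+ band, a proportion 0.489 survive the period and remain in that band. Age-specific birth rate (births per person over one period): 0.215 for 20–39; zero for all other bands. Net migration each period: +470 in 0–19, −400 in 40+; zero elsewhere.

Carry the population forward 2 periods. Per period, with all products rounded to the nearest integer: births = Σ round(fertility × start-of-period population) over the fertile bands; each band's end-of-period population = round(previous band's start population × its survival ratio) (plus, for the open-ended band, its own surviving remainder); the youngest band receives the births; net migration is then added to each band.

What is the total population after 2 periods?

[period 1]
Births: 8450 * 0.215 = 1817
20–39: 9000 * 0.97 = 8730
40+: 8450 * 0.953 + 10000 * 0.489 = 8053 + 4890 = 12943
Net migration: 0–19 + 470 → 2287; 40+ − 400 → 12543
→ [2287, 8730, 12543]
[period 2]
Births: 8730 * 0.215 = 1877
20–39: 2287 * 0.97 = 2218
40+: 8730 * 0.953 + 12543 * 0.489 = 8320 + 6134 = 14454
Net migration: 0–19 + 470 → 2347; 40+ − 400 → 14054
→ [2347, 2218, 14054]
Total after period 2: 2347 + 2218 + 14054 = 18619

18619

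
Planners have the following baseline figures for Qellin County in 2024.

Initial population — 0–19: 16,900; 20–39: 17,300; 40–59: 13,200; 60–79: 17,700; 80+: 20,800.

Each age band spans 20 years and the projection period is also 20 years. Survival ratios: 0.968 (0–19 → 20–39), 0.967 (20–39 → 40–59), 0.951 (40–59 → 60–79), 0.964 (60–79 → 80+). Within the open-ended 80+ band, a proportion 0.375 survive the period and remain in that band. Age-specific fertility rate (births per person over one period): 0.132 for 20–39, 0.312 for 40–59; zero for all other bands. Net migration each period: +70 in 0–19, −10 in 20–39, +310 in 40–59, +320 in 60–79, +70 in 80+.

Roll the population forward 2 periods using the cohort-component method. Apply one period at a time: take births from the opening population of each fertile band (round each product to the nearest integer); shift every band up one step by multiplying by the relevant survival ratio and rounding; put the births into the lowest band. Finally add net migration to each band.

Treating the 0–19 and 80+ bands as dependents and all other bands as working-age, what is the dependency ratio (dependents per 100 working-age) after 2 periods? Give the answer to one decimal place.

Let group 1 be 0–19 through group 5 = 80+.
After projecting period 1:
Births: 17300 * 0.132 = 2284, 13200 * 0.312 = 4118 → 6402
Group 2: 16900 * 0.968 = 16359
Group 3: 17300 * 0.967 = 16729
Group 4: 13200 * 0.951 = 12553
Group 5: 17700 * 0.964 + 20800 * 0.375 = 17063 + 7800 = 24863
Net migration: Group 1 + 70 → 6472; Group 2 − 10 → 16349; Group 3 + 310 → 17039; Group 4 + 320 → 12873; Group 5 + 70 → 24933
End of period: [6472, 16349, 17039, 12873, 24933]
After projecting period 2:
Births: 16349 * 0.132 = 2158, 17039 * 0.312 = 5316 → 7474
Group 2: 6472 * 0.968 = 6265
Group 3: 16349 * 0.967 = 15809
Group 4: 17039 * 0.951 = 16204
Group 5: 12873 * 0.964 + 24933 * 0.375 = 12410 + 9350 = 21760
Net migration: Group 1 + 70 → 7544; Group 2 − 10 → 6255; Group 3 + 310 → 16119; Group 4 + 320 → 16524; Group 5 + 70 → 21830
End of period: [7544, 6255, 16119, 16524, 21830]
Dependents (band 0–19 + band 80+) = 7544 + 21830 = 29374; working-age = 38898; ratio = 29374/38898 × 100 = 75.5

75.5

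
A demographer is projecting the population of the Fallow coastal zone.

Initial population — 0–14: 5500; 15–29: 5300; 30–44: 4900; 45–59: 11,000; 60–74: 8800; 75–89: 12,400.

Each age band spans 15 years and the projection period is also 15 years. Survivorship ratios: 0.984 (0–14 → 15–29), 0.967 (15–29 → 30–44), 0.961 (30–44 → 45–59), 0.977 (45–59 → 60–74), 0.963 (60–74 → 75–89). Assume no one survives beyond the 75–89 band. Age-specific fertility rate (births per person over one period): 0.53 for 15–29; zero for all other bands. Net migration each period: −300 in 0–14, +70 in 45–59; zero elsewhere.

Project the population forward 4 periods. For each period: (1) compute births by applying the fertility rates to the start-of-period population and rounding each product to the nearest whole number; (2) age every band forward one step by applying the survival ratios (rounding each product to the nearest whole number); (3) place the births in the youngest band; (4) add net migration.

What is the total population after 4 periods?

16522

[period 1]
Births: 5300 × 0.53 = 2809
15–29: 5500 × 0.984 = 5412
30–44: 5300 × 0.967 = 5125
45–59: 4900 × 0.961 = 4709
60–74: 11000 × 0.977 = 10747
75–89: 8800 × 0.963 = 8474
Net migration: 0–14 − 300 → 2509; 45–59 + 70 → 4779
Giving 2509 / 5412 / 5125 / 4779 / 10747 / 8474.
[period 2]
Births: 5412 × 0.53 = 2868
15–29: 2509 × 0.984 = 2469
30–44: 5412 × 0.967 = 5233
45–59: 5125 × 0.961 = 4925
60–74: 4779 × 0.977 = 4669
75–89: 10747 × 0.963 = 10349
Net migration: 0–14 − 300 → 2568; 45–59 + 70 → 4995
Giving 2568 / 2469 / 5233 / 4995 / 4669 / 10349.
[period 3]
Births: 2469 × 0.53 = 1309
15–29: 2568 × 0.984 = 2527
30–44: 2469 × 0.967 = 2388
45–59: 5233 × 0.961 = 5029
60–74: 4995 × 0.977 = 4880
75–89: 4669 × 0.963 = 4496
Net migration: 0–14 − 300 → 1009; 45–59 + 70 → 5099
Giving 1009 / 2527 / 2388 / 5099 / 4880 / 4496.
[period 4]
Births: 2527 × 0.53 = 1339
15–29: 1009 × 0.984 = 993
30–44: 2527 × 0.967 = 2444
45–59: 2388 × 0.961 = 2295
60–74: 5099 × 0.977 = 4982
75–89: 4880 × 0.963 = 4699
Net migration: 0–14 − 300 → 1039; 45–59 + 70 → 2365
Giving 1039 / 993 / 2444 / 2365 / 4982 / 4699.
Total after period 4: 1039 + 993 + 2444 + 2365 + 4982 + 4699 = 16522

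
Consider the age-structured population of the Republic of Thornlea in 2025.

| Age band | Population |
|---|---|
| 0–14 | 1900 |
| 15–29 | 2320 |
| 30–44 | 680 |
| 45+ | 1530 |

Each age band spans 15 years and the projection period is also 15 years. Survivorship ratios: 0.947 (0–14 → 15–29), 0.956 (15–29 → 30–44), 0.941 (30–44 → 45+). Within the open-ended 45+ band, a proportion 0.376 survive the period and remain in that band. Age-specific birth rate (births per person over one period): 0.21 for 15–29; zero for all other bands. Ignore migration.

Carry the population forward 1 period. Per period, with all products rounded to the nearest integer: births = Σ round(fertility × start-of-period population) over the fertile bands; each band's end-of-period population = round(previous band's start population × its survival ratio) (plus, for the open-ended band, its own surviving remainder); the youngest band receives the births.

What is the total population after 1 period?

After projecting period 1:
Births: 2320 × 0.21 = 487
15–29: 1900 × 0.947 = 1799
30–44: 2320 × 0.956 = 2218
45+: 680 × 0.941 + 1530 × 0.376 = 640 + 575 = 1215
Giving 487 / 1799 / 2218 / 1215.
Total after period 1: 487 + 1799 + 2218 + 1215 = 5719

5719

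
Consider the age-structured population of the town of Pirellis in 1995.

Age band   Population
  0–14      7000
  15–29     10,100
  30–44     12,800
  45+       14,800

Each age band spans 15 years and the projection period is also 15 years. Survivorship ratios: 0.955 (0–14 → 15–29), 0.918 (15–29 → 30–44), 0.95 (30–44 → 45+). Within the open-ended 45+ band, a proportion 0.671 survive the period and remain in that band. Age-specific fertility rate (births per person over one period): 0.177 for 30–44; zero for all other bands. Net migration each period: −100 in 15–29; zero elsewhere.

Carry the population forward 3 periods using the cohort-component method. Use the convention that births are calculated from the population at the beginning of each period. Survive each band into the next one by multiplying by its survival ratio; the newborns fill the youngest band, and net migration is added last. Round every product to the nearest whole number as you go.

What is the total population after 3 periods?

(Bands numbered youngest = 1 to oldest = 4.)
After projecting period 1:
Births: 12800 × 0.177 = 2266
Band 2: 7000 × 0.955 = 6685
Band 3: 10100 × 0.918 = 9272
Band 4: 12800 × 0.95 + 14800 × 0.671 = 12160 + 9931 = 22091
Net migration: Band 2 − 100 → 6585
Giving 2266 / 6585 / 9272 / 22091.
After projecting period 2:
Births: 9272 × 0.177 = 1641
Band 2: 2266 × 0.955 = 2164
Band 3: 6585 × 0.918 = 6045
Band 4: 9272 × 0.95 + 22091 × 0.671 = 8808 + 14823 = 23631
Net migration: Band 2 − 100 → 2064
Giving 1641 / 2064 / 6045 / 23631.
After projecting period 3:
Births: 6045 × 0.177 = 1070
Band 2: 1641 × 0.955 = 1567
Band 3: 2064 × 0.918 = 1895
Band 4: 6045 × 0.95 + 23631 × 0.671 = 5743 + 15856 = 21599
Net migration: Band 2 − 100 → 1467
Giving 1070 / 1467 / 1895 / 21599.
Total after period 3: 1070 + 1467 + 1895 + 21599 = 26031

26031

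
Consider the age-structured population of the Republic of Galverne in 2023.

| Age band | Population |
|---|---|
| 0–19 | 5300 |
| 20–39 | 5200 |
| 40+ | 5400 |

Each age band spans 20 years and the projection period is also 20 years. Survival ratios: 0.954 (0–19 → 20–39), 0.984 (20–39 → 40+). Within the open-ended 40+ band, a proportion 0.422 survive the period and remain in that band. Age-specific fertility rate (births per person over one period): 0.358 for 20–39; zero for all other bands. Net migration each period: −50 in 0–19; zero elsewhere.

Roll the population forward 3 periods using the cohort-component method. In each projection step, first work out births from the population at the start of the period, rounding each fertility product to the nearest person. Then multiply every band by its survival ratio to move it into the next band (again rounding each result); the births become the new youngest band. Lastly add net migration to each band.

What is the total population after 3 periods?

[period 1]
Births: 5200 * 0.358 = 1862
20–39: 5300 * 0.954 = 5056
40+: 5200 * 0.984 + 5400 * 0.422 = 5117 + 2279 = 7396
Net migration: 0–19 − 50 → 1812
→ [1812, 5056, 7396]
[period 2]
Births: 5056 * 0.358 = 1810
20–39: 1812 * 0.954 = 1729
40+: 5056 * 0.984 + 7396 * 0.422 = 4975 + 3121 = 8096
Net migration: 0–19 − 50 → 1760
→ [1760, 1729, 8096]
[period 3]
Births: 1729 * 0.358 = 619
20–39: 1760 * 0.954 = 1679
40+: 1729 * 0.984 + 8096 * 0.422 = 1701 + 3417 = 5118
Net migration: 0–19 − 50 → 569
→ [569, 1679, 5118]
Total after period 3: 569 + 1679 + 5118 = 7366

7366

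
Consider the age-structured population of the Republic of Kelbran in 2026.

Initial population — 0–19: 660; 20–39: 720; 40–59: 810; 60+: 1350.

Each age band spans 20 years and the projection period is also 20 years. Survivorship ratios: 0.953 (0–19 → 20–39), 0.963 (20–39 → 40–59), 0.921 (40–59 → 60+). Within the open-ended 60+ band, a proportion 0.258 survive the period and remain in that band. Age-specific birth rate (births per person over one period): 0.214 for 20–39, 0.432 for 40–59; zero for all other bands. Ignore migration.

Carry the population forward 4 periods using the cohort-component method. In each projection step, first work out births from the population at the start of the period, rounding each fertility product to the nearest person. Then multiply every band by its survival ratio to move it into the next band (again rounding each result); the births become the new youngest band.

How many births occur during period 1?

504

— Period 1 —
Births: 720 × 0.214 = 154, 810 × 0.432 = 350 → 504
20–39: 660 × 0.953 = 629
40–59: 720 × 0.963 = 693
60+: 810 × 0.921 + 1350 × 0.258 = 746 + 348 = 1094
End of period: [504, 629, 693, 1094]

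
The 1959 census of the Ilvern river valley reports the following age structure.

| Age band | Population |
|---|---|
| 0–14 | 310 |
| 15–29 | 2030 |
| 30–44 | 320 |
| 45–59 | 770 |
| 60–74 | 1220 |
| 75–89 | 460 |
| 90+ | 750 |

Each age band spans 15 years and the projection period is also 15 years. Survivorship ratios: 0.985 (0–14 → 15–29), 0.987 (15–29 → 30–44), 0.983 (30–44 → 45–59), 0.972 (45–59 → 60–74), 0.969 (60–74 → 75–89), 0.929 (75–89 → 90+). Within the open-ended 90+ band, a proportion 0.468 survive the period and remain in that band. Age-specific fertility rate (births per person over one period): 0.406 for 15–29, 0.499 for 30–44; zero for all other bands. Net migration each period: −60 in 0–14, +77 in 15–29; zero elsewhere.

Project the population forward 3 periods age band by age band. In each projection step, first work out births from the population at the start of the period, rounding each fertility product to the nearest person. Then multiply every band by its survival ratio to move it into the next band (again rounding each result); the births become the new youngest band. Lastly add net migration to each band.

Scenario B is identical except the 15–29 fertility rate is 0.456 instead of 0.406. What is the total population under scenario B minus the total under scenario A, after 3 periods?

213

Period 1:
Births: 2030 × 0.406 = 824  |  320 × 0.499 = 160 ⇒ total 984
15–29: 310 × 0.985 = 305
30–44: 2030 × 0.987 = 2004
45–59: 320 × 0.983 = 315
60–74: 770 × 0.972 = 748
75–89: 1220 × 0.969 = 1182
90+: 460 × 0.929 + 750 × 0.468 = 427 + 351 = 778
Net migration: 0–14 − 60 → 924; 15–29 + 77 → 382
Giving 924 / 382 / 2004 / 315 / 748 / 1182 / 778.
Period 2:
Births: 382 × 0.406 = 155  |  2004 × 0.499 = 1000 ⇒ total 1155
15–29: 924 × 0.985 = 910
30–44: 382 × 0.987 = 377
45–59: 2004 × 0.983 = 1970
60–74: 315 × 0.972 = 306
75–89: 748 × 0.969 = 725
90+: 1182 × 0.929 + 778 × 0.468 = 1098 + 364 = 1462
Net migration: 0–14 − 60 → 1095; 15–29 + 77 → 987
Giving 1095 / 987 / 377 / 1970 / 306 / 725 / 1462.
Period 3:
Births: 987 × 0.406 = 401  |  377 × 0.499 = 188 ⇒ total 589
15–29: 1095 × 0.985 = 1079
30–44: 987 × 0.987 = 974
45–59: 377 × 0.983 = 371
60–74: 1970 × 0.972 = 1915
75–89: 306 × 0.969 = 297
90+: 725 × 0.929 + 1462 × 0.468 = 674 + 684 = 1358
Net migration: 0–14 − 60 → 529; 15–29 + 77 → 1156
Giving 529 / 1156 / 974 / 371 / 1915 / 297 / 1358.
Scenario A total after 3 periods: 6600
Scenario B projection —
Period 1:
Births: 2030 × 0.456 = 926  |  320 × 0.499 = 160 ⇒ total 1086
15–29: 310 × 0.985 = 305
30–44: 2030 × 0.987 = 2004
45–59: 320 × 0.983 = 315
60–74: 770 × 0.972 = 748
75–89: 1220 × 0.969 = 1182
90+: 460 × 0.929 + 750 × 0.468 = 427 + 351 = 778
Net migration: 0–14 − 60 → 1026; 15–29 + 77 → 382
Giving 1026 / 382 / 2004 / 315 / 748 / 1182 / 778.
Period 2:
Births: 382 × 0.456 = 174  |  2004 × 0.499 = 1000 ⇒ total 1174
15–29: 1026 × 0.985 = 1011
30–44: 382 × 0.987 = 377
45–59: 2004 × 0.983 = 1970
60–74: 315 × 0.972 = 306
75–89: 748 × 0.969 = 725
90+: 1182 × 0.929 + 778 × 0.468 = 1098 + 364 = 1462
Net migration: 0–14 − 60 → 1114; 15–29 + 77 → 1088
Giving 1114 / 1088 / 377 / 1970 / 306 / 725 / 1462.
Period 3:
Births: 1088 × 0.456 = 496  |  377 × 0.499 = 188 ⇒ total 684
15–29: 1114 × 0.985 = 1097
30–44: 1088 × 0.987 = 1074
45–59: 377 × 0.983 = 371
60–74: 1970 × 0.972 = 1915
75–89: 306 × 0.969 = 297
90+: 725 × 0.929 + 1462 × 0.468 = 674 + 684 = 1358
Net migration: 0–14 − 60 → 624; 15–29 + 77 → 1174
Giving 624 / 1174 / 1074 / 371 / 1915 / 297 / 1358.
Scenario B total after 3 periods: 6813
Difference B − A = 6813 − 6600 = 213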